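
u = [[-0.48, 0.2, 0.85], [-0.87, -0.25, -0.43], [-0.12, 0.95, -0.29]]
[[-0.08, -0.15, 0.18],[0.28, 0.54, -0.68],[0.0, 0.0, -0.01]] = u@[[-0.21,-0.4,0.50],  [-0.08,-0.16,0.19],  [-0.19,-0.36,0.45]]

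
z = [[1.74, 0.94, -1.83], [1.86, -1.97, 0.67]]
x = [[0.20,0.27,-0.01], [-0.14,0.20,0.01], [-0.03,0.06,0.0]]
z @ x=[[0.27,0.55,-0.01], [0.63,0.15,-0.04]]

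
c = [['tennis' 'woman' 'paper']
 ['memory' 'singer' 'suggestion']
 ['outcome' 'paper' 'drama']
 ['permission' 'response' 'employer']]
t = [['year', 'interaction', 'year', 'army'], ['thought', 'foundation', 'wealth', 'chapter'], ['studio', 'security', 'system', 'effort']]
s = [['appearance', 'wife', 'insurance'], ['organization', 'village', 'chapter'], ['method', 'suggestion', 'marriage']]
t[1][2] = 'wealth'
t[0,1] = 'interaction'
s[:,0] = ['appearance', 'organization', 'method']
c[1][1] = 'singer'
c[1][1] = 'singer'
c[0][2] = 'paper'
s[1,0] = 'organization'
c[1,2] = 'suggestion'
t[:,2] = ['year', 'wealth', 'system']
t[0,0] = 'year'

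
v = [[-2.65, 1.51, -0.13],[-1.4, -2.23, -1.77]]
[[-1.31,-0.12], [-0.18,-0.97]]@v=[[3.64, -1.71, 0.38], [1.84, 1.89, 1.74]]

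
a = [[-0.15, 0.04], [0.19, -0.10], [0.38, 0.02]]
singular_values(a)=[0.45, 0.1]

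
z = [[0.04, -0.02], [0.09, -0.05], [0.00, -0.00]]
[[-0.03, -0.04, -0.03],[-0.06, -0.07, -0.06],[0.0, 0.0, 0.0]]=z @ [[-0.85, -1.27, -0.96], [-0.33, -0.79, -0.48]]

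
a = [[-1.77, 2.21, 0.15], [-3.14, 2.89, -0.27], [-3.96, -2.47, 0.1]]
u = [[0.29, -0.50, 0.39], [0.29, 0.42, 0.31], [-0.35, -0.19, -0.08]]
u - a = [[2.06, -2.71, 0.24], [3.43, -2.47, 0.58], [3.61, 2.28, -0.18]]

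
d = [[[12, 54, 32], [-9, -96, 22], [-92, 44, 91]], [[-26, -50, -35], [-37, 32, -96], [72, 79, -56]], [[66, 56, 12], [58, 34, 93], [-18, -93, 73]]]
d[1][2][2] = -56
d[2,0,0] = 66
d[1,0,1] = -50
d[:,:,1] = [[54, -96, 44], [-50, 32, 79], [56, 34, -93]]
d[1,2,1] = 79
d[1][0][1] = -50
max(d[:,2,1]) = 79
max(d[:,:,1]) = 79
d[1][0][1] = -50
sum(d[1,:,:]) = -117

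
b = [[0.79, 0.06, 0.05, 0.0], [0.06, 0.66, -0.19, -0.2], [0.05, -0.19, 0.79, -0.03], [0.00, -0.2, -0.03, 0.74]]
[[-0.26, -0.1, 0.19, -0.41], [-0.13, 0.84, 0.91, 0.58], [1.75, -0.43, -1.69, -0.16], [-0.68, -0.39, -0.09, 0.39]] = b @ [[-0.49, -0.20, 0.30, -0.63], [0.28, 1.15, 0.80, 1.25], [2.29, -0.27, -1.96, 0.17], [-0.75, -0.23, 0.02, 0.87]]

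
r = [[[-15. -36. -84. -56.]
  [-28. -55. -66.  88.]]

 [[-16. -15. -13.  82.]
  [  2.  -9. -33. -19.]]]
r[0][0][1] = -36.0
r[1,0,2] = -13.0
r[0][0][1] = -36.0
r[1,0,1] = -15.0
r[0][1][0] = -28.0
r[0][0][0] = -15.0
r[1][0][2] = -13.0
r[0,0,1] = -36.0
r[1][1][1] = -9.0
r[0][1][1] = -55.0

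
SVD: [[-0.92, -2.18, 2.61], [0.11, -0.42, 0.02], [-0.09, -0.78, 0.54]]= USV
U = [[-0.97, 0.21, -0.15], [-0.07, -0.78, -0.63], [-0.25, -0.6, 0.76]]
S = [3.65, 0.45, 0.0]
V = [[0.25, 0.64, -0.73], [-0.50, 0.73, 0.47], [0.83, 0.25, 0.50]]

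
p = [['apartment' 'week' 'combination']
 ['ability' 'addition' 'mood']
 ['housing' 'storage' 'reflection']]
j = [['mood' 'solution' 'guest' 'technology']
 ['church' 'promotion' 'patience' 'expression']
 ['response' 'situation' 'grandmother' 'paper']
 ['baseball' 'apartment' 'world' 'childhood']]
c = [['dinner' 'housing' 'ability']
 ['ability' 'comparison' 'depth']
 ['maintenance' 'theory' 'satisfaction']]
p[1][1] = 'addition'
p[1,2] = 'mood'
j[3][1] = 'apartment'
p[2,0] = 'housing'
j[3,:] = ['baseball', 'apartment', 'world', 'childhood']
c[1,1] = 'comparison'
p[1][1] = 'addition'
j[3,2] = 'world'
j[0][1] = 'solution'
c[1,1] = 'comparison'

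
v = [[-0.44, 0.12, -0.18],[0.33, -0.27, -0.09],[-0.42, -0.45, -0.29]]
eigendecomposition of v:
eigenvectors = [[0.35+0.00j, -0.58+0.24j, -0.58-0.24j], [0.46+0.00j, 0.67+0.00j, (0.67-0j)], [-0.82+0.00j, (0.12+0.39j), (0.12-0.39j)]]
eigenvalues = [(0.14+0j), (-0.57+0.07j), (-0.57-0.07j)]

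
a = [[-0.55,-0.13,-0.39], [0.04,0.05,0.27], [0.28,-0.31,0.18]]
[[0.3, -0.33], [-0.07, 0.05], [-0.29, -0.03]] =a @ [[-0.45, 0.46], [0.39, 0.53], [-0.26, 0.02]]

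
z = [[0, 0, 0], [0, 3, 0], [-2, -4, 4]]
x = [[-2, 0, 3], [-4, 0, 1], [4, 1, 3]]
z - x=[[2, 0, -3], [4, 3, -1], [-6, -5, 1]]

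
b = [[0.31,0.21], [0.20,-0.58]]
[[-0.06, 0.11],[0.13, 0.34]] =b @ [[-0.04, 0.62], [-0.24, -0.38]]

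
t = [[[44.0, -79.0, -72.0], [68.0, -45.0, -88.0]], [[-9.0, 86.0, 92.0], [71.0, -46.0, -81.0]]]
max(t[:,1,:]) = 71.0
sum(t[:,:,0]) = 174.0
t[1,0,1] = 86.0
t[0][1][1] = -45.0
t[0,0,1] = -79.0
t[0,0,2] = -72.0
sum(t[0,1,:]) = -65.0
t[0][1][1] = -45.0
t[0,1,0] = 68.0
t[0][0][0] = 44.0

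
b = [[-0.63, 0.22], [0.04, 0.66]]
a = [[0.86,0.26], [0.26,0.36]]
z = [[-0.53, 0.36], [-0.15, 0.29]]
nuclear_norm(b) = 1.32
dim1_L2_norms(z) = [0.64, 0.33]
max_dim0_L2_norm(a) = 0.9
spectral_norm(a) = 0.97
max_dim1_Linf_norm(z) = 0.53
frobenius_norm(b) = 0.94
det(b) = -0.42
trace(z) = -0.24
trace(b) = 0.03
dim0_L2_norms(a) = [0.9, 0.44]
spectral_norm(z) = 0.71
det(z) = -0.10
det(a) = 0.24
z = a @ b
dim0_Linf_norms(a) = [0.86, 0.36]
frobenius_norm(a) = 1.00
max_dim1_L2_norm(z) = 0.64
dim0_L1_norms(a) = [1.12, 0.62]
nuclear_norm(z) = 0.85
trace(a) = 1.22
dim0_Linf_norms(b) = [0.63, 0.66]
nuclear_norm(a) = 1.22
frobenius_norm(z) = 0.72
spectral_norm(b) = 0.75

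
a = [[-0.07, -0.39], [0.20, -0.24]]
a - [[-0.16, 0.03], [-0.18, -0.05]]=[[0.09, -0.42],[0.38, -0.19]]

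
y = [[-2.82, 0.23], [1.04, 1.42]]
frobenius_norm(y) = 3.33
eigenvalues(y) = [-2.88, 1.48]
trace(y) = -1.40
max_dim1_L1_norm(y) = 3.05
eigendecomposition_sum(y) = [[-2.84, 0.15], [0.69, -0.04]] + [[0.02,0.08], [0.35,1.46]]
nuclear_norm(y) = 4.43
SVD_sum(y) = [[-2.76, -0.32], [1.19, 0.14]] + [[-0.06, 0.55],[-0.15, 1.28]]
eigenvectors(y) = [[-0.97, -0.05], [0.24, -1.00]]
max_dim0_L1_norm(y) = 3.86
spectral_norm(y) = 3.02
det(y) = -4.24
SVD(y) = [[-0.92, 0.4], [0.4, 0.92]] @ diag([3.0217759607540335, 1.4043397178065713]) @ [[0.99, 0.12], [-0.12, 0.99]]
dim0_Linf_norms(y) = [2.82, 1.42]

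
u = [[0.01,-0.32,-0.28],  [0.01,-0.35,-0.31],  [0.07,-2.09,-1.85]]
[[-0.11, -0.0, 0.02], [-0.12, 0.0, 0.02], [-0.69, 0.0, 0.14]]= u @ [[-0.09, 0.19, -0.24], [0.24, 0.19, 0.05], [0.1, -0.21, -0.14]]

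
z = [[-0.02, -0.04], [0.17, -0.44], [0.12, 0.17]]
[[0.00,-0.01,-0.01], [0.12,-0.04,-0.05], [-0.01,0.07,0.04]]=z@[[0.17, 0.28, 0.12], [-0.20, 0.21, 0.15]]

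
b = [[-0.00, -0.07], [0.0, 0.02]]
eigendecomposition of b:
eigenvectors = [[1.0, -0.96], [0.0, 0.27]]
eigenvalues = [-0.0, 0.02]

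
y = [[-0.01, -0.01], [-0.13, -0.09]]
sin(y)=[[-0.01,  -0.01], [-0.13,  -0.09]]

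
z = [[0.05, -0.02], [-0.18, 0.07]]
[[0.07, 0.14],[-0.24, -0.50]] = z@[[0.69, 2.70], [-1.61, -0.24]]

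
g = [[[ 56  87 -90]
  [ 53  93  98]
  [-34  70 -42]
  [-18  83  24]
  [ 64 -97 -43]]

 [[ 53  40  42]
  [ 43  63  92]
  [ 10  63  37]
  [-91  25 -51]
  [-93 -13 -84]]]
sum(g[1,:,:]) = 136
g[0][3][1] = 83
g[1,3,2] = -51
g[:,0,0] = [56, 53]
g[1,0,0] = 53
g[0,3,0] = -18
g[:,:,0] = [[56, 53, -34, -18, 64], [53, 43, 10, -91, -93]]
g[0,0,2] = -90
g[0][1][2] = 98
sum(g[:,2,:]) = 104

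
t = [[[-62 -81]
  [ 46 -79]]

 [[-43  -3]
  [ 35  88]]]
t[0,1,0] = 46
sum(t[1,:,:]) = 77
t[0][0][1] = -81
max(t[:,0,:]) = -3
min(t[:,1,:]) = -79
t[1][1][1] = 88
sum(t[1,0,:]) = -46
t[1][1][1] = 88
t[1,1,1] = 88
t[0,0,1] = -81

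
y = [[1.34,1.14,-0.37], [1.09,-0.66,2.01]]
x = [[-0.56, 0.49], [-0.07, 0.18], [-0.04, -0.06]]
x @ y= [[-0.22, -0.96, 1.19], [0.10, -0.20, 0.39], [-0.12, -0.01, -0.11]]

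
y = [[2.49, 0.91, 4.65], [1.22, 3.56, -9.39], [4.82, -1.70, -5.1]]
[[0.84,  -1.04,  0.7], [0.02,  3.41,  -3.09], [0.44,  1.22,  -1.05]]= y @ [[0.19, 0.03, -0.06], [0.10, 0.21, -0.24], [0.06, -0.28, 0.23]]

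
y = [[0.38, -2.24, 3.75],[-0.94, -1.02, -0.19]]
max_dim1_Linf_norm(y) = 3.75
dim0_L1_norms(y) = [1.32, 3.26, 3.94]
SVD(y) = [[-1.0, -0.07],[-0.07, 1.0]] @ diag([4.394269161766283, 1.3693058584369873]) @ [[-0.07, 0.52, -0.85], [-0.7, -0.63, -0.33]]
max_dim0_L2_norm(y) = 3.75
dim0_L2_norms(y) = [1.01, 2.46, 3.75]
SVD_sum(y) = [[0.31, -2.3, 3.72],[0.02, -0.16, 0.26]] + [[0.07, 0.06, 0.03], [-0.96, -0.86, -0.45]]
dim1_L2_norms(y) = [4.38, 1.4]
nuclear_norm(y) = 5.76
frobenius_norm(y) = 4.60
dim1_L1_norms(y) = [6.37, 2.15]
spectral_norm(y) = 4.39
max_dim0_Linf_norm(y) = 3.75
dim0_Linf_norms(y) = [0.94, 2.24, 3.75]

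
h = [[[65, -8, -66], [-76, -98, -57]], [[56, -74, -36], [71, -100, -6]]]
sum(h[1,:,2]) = -42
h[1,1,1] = -100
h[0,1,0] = -76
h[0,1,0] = -76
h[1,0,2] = -36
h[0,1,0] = -76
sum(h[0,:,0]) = -11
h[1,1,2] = -6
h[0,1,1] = -98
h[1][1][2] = -6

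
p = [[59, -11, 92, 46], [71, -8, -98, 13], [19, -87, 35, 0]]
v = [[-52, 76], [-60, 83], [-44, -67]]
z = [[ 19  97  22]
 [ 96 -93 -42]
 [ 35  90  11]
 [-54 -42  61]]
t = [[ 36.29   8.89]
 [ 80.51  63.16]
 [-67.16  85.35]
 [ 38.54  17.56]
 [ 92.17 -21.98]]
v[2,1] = -67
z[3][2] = 61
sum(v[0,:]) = 24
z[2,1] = 90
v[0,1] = 76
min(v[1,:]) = -60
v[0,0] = -52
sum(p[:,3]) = 59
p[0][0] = 59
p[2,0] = 19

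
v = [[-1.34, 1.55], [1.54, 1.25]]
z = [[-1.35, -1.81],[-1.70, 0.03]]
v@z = [[-0.83,  2.47], [-4.20,  -2.75]]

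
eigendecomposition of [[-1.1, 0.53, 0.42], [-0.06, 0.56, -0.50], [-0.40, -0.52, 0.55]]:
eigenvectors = [[-0.94, 0.58, -0.03], [-0.15, 0.48, -0.70], [-0.32, 0.65, 0.72]]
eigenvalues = [-0.87, -0.19, 1.07]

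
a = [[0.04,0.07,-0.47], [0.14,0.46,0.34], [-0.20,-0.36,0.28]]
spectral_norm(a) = 0.65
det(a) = -0.02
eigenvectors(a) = [[-0.92+0.00j, (0.61+0j), 0.61-0.00j], [0.35+0.00j, (-0.28+0.45j), (-0.28-0.45j)], [-0.17+0.00j, -0.54-0.24j, (-0.54+0.24j)]]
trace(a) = 0.78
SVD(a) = [[0.58, 0.46, 0.67], [-0.81, 0.42, 0.41], [-0.09, -0.78, 0.61]] @ diag([0.6505980525214913, 0.6302393303018752, 0.041479640739605396]) @ [[-0.11, -0.46, -0.88],[0.37, 0.81, -0.46],[-0.92, 0.38, -0.08]]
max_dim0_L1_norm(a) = 1.09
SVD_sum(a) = [[-0.04, -0.17, -0.33], [0.06, 0.24, 0.46], [0.01, 0.03, 0.05]] + [[0.11,  0.23,  -0.13], [0.10,  0.21,  -0.12], [-0.18,  -0.40,  0.23]] + [[-0.03, 0.01, -0.0], [-0.02, 0.01, -0.0], [-0.02, 0.01, -0.0]]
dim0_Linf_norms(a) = [0.2, 0.46, 0.47]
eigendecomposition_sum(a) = [[-0.07-0.00j, -0.03+0.00j, -0.06-0.00j], [(0.03+0j), 0.01-0.00j, 0.02+0.00j], [-0.01-0.00j, -0.01+0.00j, (-0.01-0j)]] + [[(0.06-0.11j), (0.05-0.33j), -0.20-0.09j], [0.06+0.09j, 0.22+0.19j, (0.16-0.11j)], [-0.09+0.08j, (-0.18+0.27j), 0.15+0.16j]] + [[0.06+0.11j, 0.05+0.33j, (-0.2+0.09j)], [0.06-0.09j, 0.22-0.19j, (0.16+0.11j)], [(-0.09-0.08j), (-0.18-0.27j), (0.15-0.16j)]]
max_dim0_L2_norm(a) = 0.64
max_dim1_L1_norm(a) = 0.94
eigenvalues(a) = [(-0.07+0j), (0.43+0.24j), (0.43-0.24j)]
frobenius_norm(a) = 0.91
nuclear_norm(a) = 1.32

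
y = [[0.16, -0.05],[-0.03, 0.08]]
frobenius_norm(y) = 0.19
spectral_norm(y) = 0.18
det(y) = 0.01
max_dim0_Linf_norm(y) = 0.16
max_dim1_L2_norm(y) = 0.17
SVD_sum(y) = [[0.15,-0.07], [-0.06,0.03]] + [[0.01,0.02], [0.03,0.05]]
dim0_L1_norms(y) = [0.19, 0.13]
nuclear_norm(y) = 0.24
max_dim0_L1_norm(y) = 0.19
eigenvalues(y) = [0.18, 0.06]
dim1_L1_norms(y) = [0.21, 0.11]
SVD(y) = [[-0.94, 0.34],[0.34, 0.94]] @ diag([0.17698448828284674, 0.06384740329299915]) @ [[-0.91, 0.42], [0.42, 0.91]]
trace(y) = 0.24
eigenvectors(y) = [[0.95, 0.46], [-0.3, 0.89]]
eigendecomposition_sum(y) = [[0.15, -0.08], [-0.05, 0.02]] + [[0.01, 0.03], [0.02, 0.06]]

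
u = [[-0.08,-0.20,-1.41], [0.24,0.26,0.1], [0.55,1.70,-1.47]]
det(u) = -0.41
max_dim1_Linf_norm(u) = 1.7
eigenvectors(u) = [[(0.89+0j),  0.89-0.00j,  0.75+0.00j], [(-0.19-0.28j),  -0.19+0.28j,  -0.16+0.00j], [-0.01-0.32j,  (-0.01+0.32j),  (0.65+0j)]]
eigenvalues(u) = [(-0.02+0.57j), (-0.02-0.57j), (-1.26+0j)]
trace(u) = -1.29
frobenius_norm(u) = 2.74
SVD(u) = [[0.38,0.90,0.23], [0.05,-0.27,0.96], [0.92,-0.36,-0.15]] @ diag([2.4653531809449194, 1.193999898584973, 0.13963500773028703]) @ [[0.2, 0.61, -0.77],[-0.28, -0.72, -0.64],[0.94, -0.34, -0.03]]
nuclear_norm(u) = 3.80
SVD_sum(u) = [[0.19, 0.58, -0.72], [0.03, 0.08, -0.10], [0.45, 1.39, -1.74]] + [[-0.3, -0.77, -0.69], [0.09, 0.23, 0.2], [0.12, 0.30, 0.27]] + [[0.03, -0.01, -0.00],[0.13, -0.05, -0.0],[-0.02, 0.01, 0.0]]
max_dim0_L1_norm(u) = 2.98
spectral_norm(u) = 2.47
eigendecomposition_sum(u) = [[(-0.21+0.36j), (-0.92+0.35j), (0.01-0.32j)], [(0.16-0.01j), 0.31+0.21j, (-0.1+0.07j)], [(0.13+0.07j), (0.14+0.33j), -0.12+0.00j]] + [[(-0.21-0.36j),-0.92-0.35j,(0.01+0.32j)],[0.16+0.01j,(0.31-0.21j),-0.10-0.07j],[0.13-0.07j,0.14-0.33j,(-0.12-0j)]] + [[(0.33+0j),  1.64+0.00j,  -1.43-0.00j], [(-0.07-0j),  -0.35-0.00j,  (0.31+0j)], [(0.29+0j),  1.42+0.00j,  (-1.24-0j)]]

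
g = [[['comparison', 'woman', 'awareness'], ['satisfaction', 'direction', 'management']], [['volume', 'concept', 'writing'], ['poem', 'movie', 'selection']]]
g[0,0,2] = 'awareness'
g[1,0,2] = 'writing'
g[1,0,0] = 'volume'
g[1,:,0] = ['volume', 'poem']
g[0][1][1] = 'direction'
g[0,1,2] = 'management'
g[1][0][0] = 'volume'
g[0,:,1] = ['woman', 'direction']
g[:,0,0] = ['comparison', 'volume']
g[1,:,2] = ['writing', 'selection']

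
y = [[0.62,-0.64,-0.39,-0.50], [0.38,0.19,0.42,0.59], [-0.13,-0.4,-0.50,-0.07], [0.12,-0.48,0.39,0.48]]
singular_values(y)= [1.29, 0.94, 0.57, 0.28]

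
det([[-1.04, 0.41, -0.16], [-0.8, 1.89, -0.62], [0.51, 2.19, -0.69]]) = 0.023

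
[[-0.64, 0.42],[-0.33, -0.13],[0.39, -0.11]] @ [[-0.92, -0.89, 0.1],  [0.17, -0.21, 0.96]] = [[0.66, 0.48, 0.34], [0.28, 0.32, -0.16], [-0.38, -0.32, -0.07]]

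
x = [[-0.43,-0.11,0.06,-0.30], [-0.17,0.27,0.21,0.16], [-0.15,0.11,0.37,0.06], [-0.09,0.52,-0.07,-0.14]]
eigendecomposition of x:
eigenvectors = [[-0.17, 0.97, -0.83, 0.35], [0.67, 0.18, -0.30, -0.21], [0.56, 0.15, -0.17, 0.74], [0.44, 0.01, 0.43, -0.54]]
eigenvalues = [0.59, -0.44, -0.3, 0.22]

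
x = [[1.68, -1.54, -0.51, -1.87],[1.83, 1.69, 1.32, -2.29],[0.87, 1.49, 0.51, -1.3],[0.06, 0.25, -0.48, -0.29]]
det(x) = -0.004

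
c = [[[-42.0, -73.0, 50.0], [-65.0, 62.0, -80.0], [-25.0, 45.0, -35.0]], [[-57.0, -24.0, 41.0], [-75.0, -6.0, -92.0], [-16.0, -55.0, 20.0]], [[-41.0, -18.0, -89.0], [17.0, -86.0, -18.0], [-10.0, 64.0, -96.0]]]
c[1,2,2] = 20.0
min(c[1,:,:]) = -92.0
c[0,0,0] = -42.0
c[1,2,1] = -55.0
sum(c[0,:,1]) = 34.0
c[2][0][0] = -41.0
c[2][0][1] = -18.0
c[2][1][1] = -86.0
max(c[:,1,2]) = -18.0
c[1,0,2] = 41.0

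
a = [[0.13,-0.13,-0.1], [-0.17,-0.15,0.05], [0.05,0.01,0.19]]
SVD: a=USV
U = [[-0.62, 0.43, -0.66], [0.69, 0.70, -0.19], [0.38, -0.57, -0.73]]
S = [0.25, 0.22, 0.16]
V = [[-0.73, -0.07, 0.68], [-0.41, -0.75, -0.52], [-0.55, 0.66, -0.51]]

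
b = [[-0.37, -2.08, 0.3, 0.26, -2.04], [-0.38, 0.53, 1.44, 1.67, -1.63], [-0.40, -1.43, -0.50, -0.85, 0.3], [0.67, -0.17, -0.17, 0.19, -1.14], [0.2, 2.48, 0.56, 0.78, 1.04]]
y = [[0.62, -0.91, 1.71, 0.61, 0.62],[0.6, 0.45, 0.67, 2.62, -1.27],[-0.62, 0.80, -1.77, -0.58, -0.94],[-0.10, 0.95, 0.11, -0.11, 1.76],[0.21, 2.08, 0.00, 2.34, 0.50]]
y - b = [[0.99, 1.17, 1.41, 0.35, 2.66], [0.98, -0.08, -0.77, 0.95, 0.36], [-0.22, 2.23, -1.27, 0.27, -1.24], [-0.77, 1.12, 0.28, -0.30, 2.90], [0.01, -0.40, -0.56, 1.56, -0.54]]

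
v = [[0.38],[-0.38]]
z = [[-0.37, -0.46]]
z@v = [[0.03]]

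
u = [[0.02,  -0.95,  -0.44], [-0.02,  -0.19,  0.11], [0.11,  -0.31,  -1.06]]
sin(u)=[[0.01, -0.93, -0.39], [-0.02, -0.19, 0.09], [0.09, -0.27, -0.9]]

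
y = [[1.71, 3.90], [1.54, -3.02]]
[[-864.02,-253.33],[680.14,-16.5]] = y@[[3.87, -74.25], [-223.24, -32.40]]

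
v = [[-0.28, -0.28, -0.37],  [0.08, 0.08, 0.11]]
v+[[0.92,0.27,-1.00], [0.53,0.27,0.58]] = [[0.64, -0.01, -1.37], [0.61, 0.35, 0.69]]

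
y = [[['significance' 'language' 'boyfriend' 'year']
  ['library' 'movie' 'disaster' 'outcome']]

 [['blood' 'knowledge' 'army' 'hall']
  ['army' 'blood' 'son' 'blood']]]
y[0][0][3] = 'year'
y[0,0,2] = 'boyfriend'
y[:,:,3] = [['year', 'outcome'], ['hall', 'blood']]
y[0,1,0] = 'library'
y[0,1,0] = 'library'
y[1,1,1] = 'blood'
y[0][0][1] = 'language'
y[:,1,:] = [['library', 'movie', 'disaster', 'outcome'], ['army', 'blood', 'son', 'blood']]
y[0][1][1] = 'movie'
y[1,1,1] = 'blood'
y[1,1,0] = 'army'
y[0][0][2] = 'boyfriend'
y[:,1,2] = ['disaster', 'son']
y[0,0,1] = 'language'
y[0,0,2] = 'boyfriend'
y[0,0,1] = 'language'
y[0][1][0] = 'library'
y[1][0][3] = 'hall'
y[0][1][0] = 'library'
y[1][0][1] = 'knowledge'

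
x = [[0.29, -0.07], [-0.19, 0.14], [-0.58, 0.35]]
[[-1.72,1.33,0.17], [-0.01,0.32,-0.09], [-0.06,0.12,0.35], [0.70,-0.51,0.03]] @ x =[[-0.85,0.37], [-0.01,0.01], [-0.24,0.14], [0.28,-0.11]]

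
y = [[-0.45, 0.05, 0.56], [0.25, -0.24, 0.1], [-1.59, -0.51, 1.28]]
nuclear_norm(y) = 2.81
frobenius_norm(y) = 2.25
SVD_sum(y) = [[-0.51, -0.14, 0.43], [0.06, 0.02, -0.05], [-1.58, -0.44, 1.32]] + [[-0.04, 0.08, -0.03],  [0.16, -0.29, 0.10],  [0.02, -0.04, 0.01]] + [[0.1,0.11,0.16], [0.03,0.04,0.05], [-0.03,-0.03,-0.05]]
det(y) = -0.19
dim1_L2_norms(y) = [0.72, 0.36, 2.1]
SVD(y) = [[-0.31, 0.27, -0.91],[0.03, -0.96, -0.29],[-0.95, -0.12, 0.28]] @ diag([2.2103823908241, 0.36157522885176974, 0.24243151654751044]) @ [[0.75, 0.21, -0.63], [-0.46, 0.84, -0.28], [-0.47, -0.5, -0.73]]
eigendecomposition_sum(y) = [[-0.17+0.51j,(-0.04+0.21j),0.27-0.21j], [0.02+0.25j,0.02+0.10j,(0.08-0.14j)], [-0.78+0.66j,(-0.28+0.31j),0.64-0.08j]] + [[-0.17-0.51j,  -0.04-0.21j,  (0.27+0.21j)], [(0.02-0.25j),  0.02-0.10j,  0.08+0.14j], [-0.78-0.66j,  (-0.28-0.31j),  (0.64+0.08j)]] + [[(-0.1+0j),  0.14+0.00j,  (0.03+0j)], [0.21-0.00j,  (-0.28-0j),  (-0.05-0j)], [-0.03+0.00j,  (0.04+0j),  (0.01+0j)]]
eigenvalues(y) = [(0.48+0.53j), (0.48-0.53j), (-0.38+0j)]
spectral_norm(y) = 2.21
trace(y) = 0.59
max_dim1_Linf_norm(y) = 1.59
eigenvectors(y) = [[-0.39+0.23j, -0.39-0.23j, -0.43+0.00j], [(-0.13+0.17j), -0.13-0.17j, (0.89+0j)], [-0.86+0.00j, (-0.86-0j), -0.14+0.00j]]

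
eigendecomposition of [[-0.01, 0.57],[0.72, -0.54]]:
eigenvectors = [[0.80, -0.51],[0.6, 0.86]]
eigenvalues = [0.42, -0.97]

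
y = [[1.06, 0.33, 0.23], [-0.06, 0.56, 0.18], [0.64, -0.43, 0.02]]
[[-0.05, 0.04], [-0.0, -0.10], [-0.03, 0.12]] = y@[[-0.04, 0.12],[0.0, -0.10],[-0.04, -0.22]]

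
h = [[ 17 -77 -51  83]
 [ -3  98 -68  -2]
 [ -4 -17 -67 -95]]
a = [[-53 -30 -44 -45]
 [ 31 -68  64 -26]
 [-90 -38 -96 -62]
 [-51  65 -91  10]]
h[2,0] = -4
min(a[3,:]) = -91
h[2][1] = -17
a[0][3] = -45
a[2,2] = -96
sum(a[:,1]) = -71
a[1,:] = [31, -68, 64, -26]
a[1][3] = -26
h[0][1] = -77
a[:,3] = [-45, -26, -62, 10]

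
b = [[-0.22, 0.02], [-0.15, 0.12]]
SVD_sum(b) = [[-0.2, 0.07], [-0.17, 0.06]] + [[-0.02,-0.05], [0.02,0.06]]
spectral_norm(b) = 0.28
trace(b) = -0.10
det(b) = -0.02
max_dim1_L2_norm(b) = 0.22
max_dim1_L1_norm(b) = 0.27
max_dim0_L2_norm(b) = 0.27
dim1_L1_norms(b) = [0.24, 0.27]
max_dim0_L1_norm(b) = 0.37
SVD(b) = [[-0.76, -0.65],[-0.65, 0.76]] @ diag([0.280618161848593, 0.08338733261543285]) @ [[0.94, -0.33], [0.33, 0.94]]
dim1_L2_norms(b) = [0.22, 0.19]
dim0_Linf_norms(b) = [0.22, 0.12]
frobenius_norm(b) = 0.29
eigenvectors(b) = [[-0.91, -0.06], [-0.41, -1.00]]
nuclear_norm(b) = 0.36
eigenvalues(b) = [-0.21, 0.11]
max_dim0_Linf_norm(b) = 0.22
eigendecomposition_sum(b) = [[-0.22, 0.01], [-0.10, 0.01]] + [[-0.0, 0.01], [-0.05, 0.11]]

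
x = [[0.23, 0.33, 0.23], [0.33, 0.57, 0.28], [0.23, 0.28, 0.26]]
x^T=[[0.23, 0.33, 0.23], [0.33, 0.57, 0.28], [0.23, 0.28, 0.26]]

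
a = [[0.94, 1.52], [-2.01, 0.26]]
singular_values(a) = [2.28, 1.45]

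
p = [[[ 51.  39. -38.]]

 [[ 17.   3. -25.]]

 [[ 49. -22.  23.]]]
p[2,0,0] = 49.0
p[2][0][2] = 23.0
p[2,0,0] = 49.0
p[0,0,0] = 51.0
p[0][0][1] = 39.0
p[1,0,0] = 17.0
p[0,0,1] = 39.0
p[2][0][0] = 49.0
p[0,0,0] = 51.0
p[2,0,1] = -22.0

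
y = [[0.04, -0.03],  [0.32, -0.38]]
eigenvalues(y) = [0.02, -0.36]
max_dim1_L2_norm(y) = 0.5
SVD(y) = [[-0.10, -1.00], [-1.00, 0.1]] @ diag([0.4991734610786139, 0.011218545128379873]) @ [[-0.65, 0.76],[-0.76, -0.65]]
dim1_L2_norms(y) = [0.05, 0.5]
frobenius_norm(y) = 0.50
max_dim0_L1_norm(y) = 0.41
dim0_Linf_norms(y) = [0.32, 0.38]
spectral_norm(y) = 0.50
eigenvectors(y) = [[0.78, 0.08], [0.63, 1.00]]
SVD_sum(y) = [[0.03, -0.04], [0.32, -0.38]] + [[0.01, 0.01], [-0.00, -0.00]]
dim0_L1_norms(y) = [0.36, 0.41]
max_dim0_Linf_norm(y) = 0.38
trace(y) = -0.34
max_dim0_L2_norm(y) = 0.38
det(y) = -0.01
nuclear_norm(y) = 0.51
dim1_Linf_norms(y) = [0.04, 0.38]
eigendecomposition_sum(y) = [[0.02, -0.00],[0.01, -0.00]] + [[0.02, -0.03], [0.31, -0.38]]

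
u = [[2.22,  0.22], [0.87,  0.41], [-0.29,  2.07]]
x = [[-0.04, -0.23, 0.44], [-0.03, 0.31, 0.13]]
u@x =[[-0.1, -0.44, 1.01], [-0.05, -0.07, 0.44], [-0.05, 0.71, 0.14]]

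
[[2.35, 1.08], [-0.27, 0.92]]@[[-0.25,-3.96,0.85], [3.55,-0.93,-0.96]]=[[3.25, -10.31, 0.96], [3.33, 0.21, -1.11]]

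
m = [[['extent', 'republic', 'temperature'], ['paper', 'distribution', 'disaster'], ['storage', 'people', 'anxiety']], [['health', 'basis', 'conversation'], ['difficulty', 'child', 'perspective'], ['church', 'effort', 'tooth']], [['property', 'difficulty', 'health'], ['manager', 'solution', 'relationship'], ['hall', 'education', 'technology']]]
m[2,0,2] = 'health'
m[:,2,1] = ['people', 'effort', 'education']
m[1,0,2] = 'conversation'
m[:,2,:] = [['storage', 'people', 'anxiety'], ['church', 'effort', 'tooth'], ['hall', 'education', 'technology']]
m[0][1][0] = 'paper'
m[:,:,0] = [['extent', 'paper', 'storage'], ['health', 'difficulty', 'church'], ['property', 'manager', 'hall']]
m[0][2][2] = 'anxiety'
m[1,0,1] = 'basis'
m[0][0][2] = 'temperature'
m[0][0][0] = 'extent'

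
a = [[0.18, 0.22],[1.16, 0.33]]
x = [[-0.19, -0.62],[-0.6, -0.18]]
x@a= [[-0.75, -0.25], [-0.32, -0.19]]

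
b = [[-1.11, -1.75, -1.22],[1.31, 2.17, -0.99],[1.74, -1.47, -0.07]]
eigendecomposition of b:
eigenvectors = [[0.67+0.00j, (0.67-0j), (0.19+0j)], [(-0.11-0.3j), -0.11+0.30j, -0.80+0.00j], [(-0.02-0.67j), -0.02+0.67j, (0.57+0j)]]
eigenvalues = [(-0.79+1.97j), (-0.79-1.97j), (2.57+0j)]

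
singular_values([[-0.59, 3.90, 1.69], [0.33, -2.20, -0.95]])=[4.93, 0.0]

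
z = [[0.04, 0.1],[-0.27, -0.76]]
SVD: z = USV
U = [[-0.13, 0.99],[0.99, 0.13]]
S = [0.81, 0.0]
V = [[-0.34, -0.94], [0.94, -0.34]]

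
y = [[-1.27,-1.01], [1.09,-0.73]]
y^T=[[-1.27, 1.09], [-1.01, -0.73]]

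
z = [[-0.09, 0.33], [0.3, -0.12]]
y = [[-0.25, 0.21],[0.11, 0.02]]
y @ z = [[0.09, -0.11], [-0.0, 0.03]]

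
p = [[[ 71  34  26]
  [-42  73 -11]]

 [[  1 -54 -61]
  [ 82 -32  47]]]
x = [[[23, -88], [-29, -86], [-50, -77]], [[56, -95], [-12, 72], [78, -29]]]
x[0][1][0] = -29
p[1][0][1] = -54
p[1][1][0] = 82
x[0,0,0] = 23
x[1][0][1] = -95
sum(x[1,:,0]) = 122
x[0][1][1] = -86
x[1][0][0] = 56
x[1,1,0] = -12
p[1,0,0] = 1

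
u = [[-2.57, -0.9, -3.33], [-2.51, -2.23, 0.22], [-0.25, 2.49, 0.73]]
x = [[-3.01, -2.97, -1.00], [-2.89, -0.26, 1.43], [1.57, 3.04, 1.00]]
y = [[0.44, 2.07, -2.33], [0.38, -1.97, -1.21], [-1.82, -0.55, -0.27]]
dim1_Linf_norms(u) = [3.33, 2.51, 2.49]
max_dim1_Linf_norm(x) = 3.04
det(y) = 13.55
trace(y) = -1.80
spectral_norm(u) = 5.04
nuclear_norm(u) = 9.71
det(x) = 6.99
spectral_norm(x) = 5.84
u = x + y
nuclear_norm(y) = 7.36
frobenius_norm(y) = 4.37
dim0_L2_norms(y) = [1.91, 2.91, 2.64]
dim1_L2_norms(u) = [4.3, 3.36, 2.61]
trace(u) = -4.07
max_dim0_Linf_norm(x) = 3.04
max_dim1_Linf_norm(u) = 3.33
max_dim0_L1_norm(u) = 5.62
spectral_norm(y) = 3.24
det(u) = 26.66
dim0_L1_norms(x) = [7.47, 6.27, 3.43]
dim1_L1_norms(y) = [4.84, 3.56, 2.64]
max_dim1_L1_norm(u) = 6.8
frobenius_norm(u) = 6.05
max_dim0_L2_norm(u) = 3.6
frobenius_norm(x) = 6.48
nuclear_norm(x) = 9.06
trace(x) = -2.27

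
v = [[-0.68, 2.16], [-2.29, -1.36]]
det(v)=5.871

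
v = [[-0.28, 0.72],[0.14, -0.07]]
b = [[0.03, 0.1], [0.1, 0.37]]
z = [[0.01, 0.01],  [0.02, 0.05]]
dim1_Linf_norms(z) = [0.01, 0.05]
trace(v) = -0.35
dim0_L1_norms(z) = [0.03, 0.06]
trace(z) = 0.06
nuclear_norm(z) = 0.06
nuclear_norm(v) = 0.89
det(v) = -0.08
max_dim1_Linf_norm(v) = 0.72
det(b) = 0.00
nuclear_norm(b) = 0.40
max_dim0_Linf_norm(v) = 0.72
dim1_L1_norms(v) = [1.0, 0.21]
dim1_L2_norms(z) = [0.01, 0.05]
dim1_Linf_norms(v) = [0.72, 0.14]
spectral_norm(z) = 0.06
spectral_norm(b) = 0.40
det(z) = 0.00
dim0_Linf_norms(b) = [0.1, 0.37]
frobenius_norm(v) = 0.79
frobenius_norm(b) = 0.40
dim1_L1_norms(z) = [0.02, 0.07]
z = b @ v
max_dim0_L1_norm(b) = 0.47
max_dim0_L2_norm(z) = 0.05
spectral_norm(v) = 0.78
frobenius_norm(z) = 0.06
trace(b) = 0.40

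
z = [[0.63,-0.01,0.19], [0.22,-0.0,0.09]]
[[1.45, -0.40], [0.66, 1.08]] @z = [[0.83, -0.01, 0.24], [0.65, -0.01, 0.22]]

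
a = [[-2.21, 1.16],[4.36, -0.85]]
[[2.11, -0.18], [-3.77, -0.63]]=a@ [[-0.81,-0.28], [0.28,-0.69]]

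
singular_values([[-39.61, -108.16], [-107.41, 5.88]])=[127.03, 93.29]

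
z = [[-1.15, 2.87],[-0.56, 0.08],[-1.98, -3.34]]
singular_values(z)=[4.49, 2.2]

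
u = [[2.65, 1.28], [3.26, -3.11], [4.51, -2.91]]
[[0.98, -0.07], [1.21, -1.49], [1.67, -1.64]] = u @ [[0.37, -0.17],[-0.00, 0.30]]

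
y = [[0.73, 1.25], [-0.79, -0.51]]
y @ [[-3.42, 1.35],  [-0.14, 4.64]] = [[-2.67, 6.79],[2.77, -3.43]]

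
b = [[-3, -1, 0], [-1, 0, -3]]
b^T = [[-3, -1], [-1, 0], [0, -3]]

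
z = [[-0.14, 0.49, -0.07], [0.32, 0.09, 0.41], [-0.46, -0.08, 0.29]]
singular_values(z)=[0.58, 0.52, 0.48]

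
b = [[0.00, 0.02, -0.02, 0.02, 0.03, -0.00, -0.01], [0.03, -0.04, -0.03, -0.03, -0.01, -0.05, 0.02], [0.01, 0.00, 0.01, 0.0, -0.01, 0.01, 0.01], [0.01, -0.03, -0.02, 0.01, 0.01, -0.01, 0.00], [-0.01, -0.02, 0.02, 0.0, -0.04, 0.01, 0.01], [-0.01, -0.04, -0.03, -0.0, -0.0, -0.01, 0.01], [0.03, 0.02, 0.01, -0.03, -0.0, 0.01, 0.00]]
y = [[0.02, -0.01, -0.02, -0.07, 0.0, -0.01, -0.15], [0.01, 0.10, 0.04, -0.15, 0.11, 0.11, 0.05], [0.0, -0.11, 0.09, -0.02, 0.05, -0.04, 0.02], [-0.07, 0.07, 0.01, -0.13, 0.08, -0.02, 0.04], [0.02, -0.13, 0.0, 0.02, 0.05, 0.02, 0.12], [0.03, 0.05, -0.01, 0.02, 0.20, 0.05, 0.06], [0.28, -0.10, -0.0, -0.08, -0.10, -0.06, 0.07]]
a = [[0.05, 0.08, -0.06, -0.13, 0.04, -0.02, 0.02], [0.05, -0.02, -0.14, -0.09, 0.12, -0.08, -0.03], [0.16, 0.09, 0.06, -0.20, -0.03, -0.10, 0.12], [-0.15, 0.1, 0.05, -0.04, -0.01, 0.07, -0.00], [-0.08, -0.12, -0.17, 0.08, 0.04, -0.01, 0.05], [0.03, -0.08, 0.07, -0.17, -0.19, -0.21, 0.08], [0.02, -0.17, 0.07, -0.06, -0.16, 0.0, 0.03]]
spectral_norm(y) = 0.37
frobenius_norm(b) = 0.14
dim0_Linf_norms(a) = [0.16, 0.17, 0.17, 0.2, 0.19, 0.21, 0.12]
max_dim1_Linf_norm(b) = 0.05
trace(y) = 0.25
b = y @ a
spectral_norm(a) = 0.48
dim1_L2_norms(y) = [0.17, 0.25, 0.16, 0.19, 0.19, 0.22, 0.34]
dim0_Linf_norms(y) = [0.28, 0.13, 0.09, 0.15, 0.2, 0.11, 0.15]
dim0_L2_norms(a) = [0.25, 0.27, 0.26, 0.32, 0.28, 0.26, 0.16]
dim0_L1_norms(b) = [0.1, 0.17, 0.14, 0.09, 0.1, 0.1, 0.06]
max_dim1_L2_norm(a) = 0.36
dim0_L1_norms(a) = [0.54, 0.66, 0.62, 0.77, 0.59, 0.49, 0.33]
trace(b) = -0.07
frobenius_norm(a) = 0.69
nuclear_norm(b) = 0.29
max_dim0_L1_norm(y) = 0.59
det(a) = -0.00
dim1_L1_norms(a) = [0.4, 0.53, 0.76, 0.42, 0.55, 0.83, 0.51]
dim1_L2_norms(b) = [0.05, 0.09, 0.02, 0.04, 0.05, 0.05, 0.05]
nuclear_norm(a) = 1.52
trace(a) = -0.09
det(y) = 0.00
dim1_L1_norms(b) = [0.1, 0.21, 0.05, 0.09, 0.11, 0.1, 0.1]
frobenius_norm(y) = 0.59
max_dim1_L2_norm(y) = 0.34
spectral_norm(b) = 0.10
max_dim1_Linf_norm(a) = 0.21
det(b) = -0.00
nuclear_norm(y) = 1.37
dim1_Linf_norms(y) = [0.15, 0.15, 0.11, 0.13, 0.13, 0.2, 0.28]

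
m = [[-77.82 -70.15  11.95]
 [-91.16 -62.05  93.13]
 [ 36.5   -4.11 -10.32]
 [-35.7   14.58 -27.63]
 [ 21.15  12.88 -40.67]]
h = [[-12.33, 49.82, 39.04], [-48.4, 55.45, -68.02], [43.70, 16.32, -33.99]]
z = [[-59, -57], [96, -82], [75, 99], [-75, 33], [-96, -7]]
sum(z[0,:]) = -116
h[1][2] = -68.02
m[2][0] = 36.5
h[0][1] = 49.82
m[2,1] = -4.11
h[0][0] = -12.33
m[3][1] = 14.58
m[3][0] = -35.7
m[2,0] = 36.5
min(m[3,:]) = -35.7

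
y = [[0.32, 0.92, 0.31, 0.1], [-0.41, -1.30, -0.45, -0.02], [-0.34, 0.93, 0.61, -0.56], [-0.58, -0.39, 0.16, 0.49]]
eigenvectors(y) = [[(-0.46+0j), (0.1-0.09j), 0.10+0.09j, 0.43+0.00j], [(0.66+0j), (-0.24+0.08j), -0.24-0.08j, (-0.41+0j)], [(-0.59+0j), 0.86+0.00j, 0.86-0.00j, 0.80+0.00j], [(0.08+0j), -0.08-0.41j, -0.08+0.41j, (-0.08+0j)]]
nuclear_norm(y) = 3.62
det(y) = 0.00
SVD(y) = [[-0.47, -0.22, 0.35, 0.78], [0.67, 0.23, -0.33, 0.62], [-0.52, 0.76, -0.39, 0.07], [0.23, 0.57, 0.79, -0.05]] @ diag([2.084492132647634, 0.8614760012895492, 0.6701130853629599, 0.00031773828868547003]) @ [[-0.18, -0.9, -0.35, 0.17], [-0.88, -0.03, 0.44, -0.20], [-0.11, 0.12, 0.21, 0.96], [-0.43, 0.41, -0.8, 0.08]]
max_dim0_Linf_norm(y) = 1.3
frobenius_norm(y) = 2.35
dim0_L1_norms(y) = [1.65, 3.54, 1.53, 1.17]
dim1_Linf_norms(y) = [0.92, 1.3, 0.93, 0.58]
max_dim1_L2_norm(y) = 1.44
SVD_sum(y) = [[0.18, 0.89, 0.34, -0.16], [-0.26, -1.27, -0.49, 0.23], [0.2, 0.98, 0.38, -0.18], [-0.09, -0.44, -0.17, 0.08]] + [[0.17, 0.01, -0.08, 0.04],[-0.18, -0.01, 0.09, -0.04],[-0.57, -0.02, 0.29, -0.13],[-0.43, -0.01, 0.22, -0.1]] + [[-0.03, 0.03, 0.05, 0.23],[0.02, -0.03, -0.05, -0.21],[0.03, -0.03, -0.06, -0.25],[-0.06, 0.06, 0.11, 0.51]] + [[-0.0, 0.00, -0.00, 0.00], [-0.00, 0.0, -0.00, 0.0], [-0.0, 0.00, -0.00, 0.0], [0.0, -0.0, 0.00, -0.0]]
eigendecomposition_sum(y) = [[(0.59-0j), (1.03-0j), 0.22+0.00j, 0.08+0.00j], [-0.83+0.00j, -1.46+0.00j, (-0.31-0j), (-0.11-0j)], [(0.76-0j), (1.33-0j), (0.29+0j), (0.1+0j)], [(-0.1+0j), -0.17+0.00j, -0.04-0.00j, -0.01-0.00j]] + [[-0.13-0.01j, -0.05-0.01j, 0.04+0.01j, 0.01+0.09j],[(0.21+0.12j), (0.08+0.05j), -0.07-0.05j, 0.05-0.16j],[(-0.54-0.61j), -0.20-0.27j, (0.16+0.24j), (-0.33+0.47j)],[-0.24+0.31j, -0.11+0.12j, (0.1-0.1j), 0.25+0.12j]] + [[(-0.13+0.01j), (-0.05+0.01j), 0.04-0.01j, 0.01-0.09j], [(0.21-0.12j), 0.08-0.05j, (-0.07+0.05j), (0.05+0.16j)], [-0.54+0.61j, -0.20+0.27j, 0.16-0.24j, (-0.33-0.47j)], [(-0.24-0.31j), -0.11-0.12j, (0.1+0.1j), (0.25-0.12j)]] + [[(-0.01-0j),  -0.00+0.00j,  -0.00+0.00j,  -0j], [0.00+0.00j,  0.00-0.00j,  -0j,  -0.00+0.00j], [-0.01-0.00j,  (-0.01+0j),  -0.00+0.00j,  -0j], [0.00+0.00j,  0.00-0.00j,  -0j,  (-0+0j)]]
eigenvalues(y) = [(-0.61+0j), (0.36+0.39j), (0.36-0.39j), (-0+0j)]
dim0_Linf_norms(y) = [0.58, 1.3, 0.61, 0.56]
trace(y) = 0.12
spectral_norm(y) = 2.08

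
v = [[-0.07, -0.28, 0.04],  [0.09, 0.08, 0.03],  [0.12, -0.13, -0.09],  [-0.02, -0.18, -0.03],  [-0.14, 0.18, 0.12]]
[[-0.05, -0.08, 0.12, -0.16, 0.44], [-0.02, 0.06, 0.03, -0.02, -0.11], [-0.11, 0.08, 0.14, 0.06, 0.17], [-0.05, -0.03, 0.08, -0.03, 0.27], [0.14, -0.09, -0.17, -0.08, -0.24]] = v @ [[-0.51, 0.66, 0.78, -0.11, 0.01], [0.33, 0.11, -0.58, 0.39, -1.53], [0.05, -0.12, 0.33, -1.42, 0.33]]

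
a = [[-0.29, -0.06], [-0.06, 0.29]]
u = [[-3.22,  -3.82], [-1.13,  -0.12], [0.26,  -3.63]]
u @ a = [[1.16, -0.91], [0.33, 0.03], [0.14, -1.07]]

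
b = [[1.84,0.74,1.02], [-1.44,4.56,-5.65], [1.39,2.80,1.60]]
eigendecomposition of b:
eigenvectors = [[(-0.84+0j),(-0.04-0.22j),(-0.04+0.22j)], [(0.33+0j),(0.82+0j),0.82-0.00j], [(0.42+0j),0.17-0.50j,0.17+0.50j]]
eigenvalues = [(1.04+0j), (3.48+3.84j), (3.48-3.84j)]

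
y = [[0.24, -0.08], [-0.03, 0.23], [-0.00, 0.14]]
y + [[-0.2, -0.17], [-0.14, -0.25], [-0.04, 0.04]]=[[0.04, -0.25], [-0.17, -0.02], [-0.04, 0.18]]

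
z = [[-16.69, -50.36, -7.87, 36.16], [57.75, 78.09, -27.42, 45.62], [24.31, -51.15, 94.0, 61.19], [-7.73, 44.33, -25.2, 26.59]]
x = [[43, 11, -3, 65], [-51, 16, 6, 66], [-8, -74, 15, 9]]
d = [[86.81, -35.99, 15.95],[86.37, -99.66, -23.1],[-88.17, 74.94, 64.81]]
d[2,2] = 64.81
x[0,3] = 65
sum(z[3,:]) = 37.989999999999995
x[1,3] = 66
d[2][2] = 64.81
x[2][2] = 15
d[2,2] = 64.81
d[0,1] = -35.99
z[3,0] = -7.73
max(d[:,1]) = 74.94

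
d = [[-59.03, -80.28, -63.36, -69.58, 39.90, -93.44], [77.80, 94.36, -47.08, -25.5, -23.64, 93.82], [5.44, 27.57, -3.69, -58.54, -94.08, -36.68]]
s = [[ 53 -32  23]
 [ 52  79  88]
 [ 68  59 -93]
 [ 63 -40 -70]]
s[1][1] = 79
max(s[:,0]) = 68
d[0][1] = -80.28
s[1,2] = 88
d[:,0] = [-59.03, 77.8, 5.44]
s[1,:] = [52, 79, 88]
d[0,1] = -80.28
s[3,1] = -40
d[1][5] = 93.82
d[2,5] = -36.68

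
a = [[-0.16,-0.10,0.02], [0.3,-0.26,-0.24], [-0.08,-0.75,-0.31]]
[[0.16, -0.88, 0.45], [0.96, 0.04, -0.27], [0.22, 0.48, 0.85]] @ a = [[-0.33, -0.12, 0.07],[-0.12, 0.10, 0.09],[0.04, -0.78, -0.37]]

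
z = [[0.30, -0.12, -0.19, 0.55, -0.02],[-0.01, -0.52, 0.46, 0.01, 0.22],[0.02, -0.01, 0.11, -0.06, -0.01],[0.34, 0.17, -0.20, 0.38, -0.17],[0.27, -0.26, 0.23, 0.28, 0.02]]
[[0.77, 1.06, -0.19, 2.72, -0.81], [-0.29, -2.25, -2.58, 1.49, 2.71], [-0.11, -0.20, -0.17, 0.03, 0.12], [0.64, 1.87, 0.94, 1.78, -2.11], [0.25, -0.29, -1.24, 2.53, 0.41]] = z@ [[-1.18, 0.38, 0.89, 3.81, -1.71],  [0.14, 3.37, 2.38, -2.13, -4.54],  [0.23, -0.51, -2.26, 0.84, 0.28],  [2.09, 2.23, -1.14, 2.69, -1.4],  [-1.60, -1.27, -1.28, 0.05, 0.98]]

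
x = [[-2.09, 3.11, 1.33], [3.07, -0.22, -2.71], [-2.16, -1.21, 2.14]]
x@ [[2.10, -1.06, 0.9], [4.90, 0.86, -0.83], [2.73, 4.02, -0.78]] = [[14.48, 10.24, -5.5], [-2.03, -14.34, 5.06], [-4.62, 9.85, -2.61]]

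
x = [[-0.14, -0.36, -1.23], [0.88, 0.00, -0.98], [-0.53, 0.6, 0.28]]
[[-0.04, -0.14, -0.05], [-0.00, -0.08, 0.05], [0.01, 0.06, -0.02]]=x @ [[0.02, 0.01, 0.08], [0.03, 0.07, 0.03], [0.02, 0.09, 0.02]]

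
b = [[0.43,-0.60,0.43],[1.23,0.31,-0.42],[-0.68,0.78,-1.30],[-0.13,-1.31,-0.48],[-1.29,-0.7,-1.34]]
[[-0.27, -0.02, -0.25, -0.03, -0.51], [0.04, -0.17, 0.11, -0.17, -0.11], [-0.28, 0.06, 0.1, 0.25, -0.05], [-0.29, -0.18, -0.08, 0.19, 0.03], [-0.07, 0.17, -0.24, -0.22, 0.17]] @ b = [[0.69, 0.36, 0.92], [-0.1, 0.31, 0.17], [-0.08, -0.03, -0.33], [-0.36, -0.21, -0.08], [0.15, 0.08, 0.09]]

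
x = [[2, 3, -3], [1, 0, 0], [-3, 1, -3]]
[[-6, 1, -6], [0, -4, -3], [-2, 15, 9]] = x @ [[0, -4, -3], [-2, 3, 0], [0, 0, 0]]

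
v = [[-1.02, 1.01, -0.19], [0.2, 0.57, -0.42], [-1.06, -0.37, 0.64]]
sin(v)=[[-0.83, 0.8, -0.14],[0.15, 0.42, -0.31],[-0.83, -0.25, 0.48]]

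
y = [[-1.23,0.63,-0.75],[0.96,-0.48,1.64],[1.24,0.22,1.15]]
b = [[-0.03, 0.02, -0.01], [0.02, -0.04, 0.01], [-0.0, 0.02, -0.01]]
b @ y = [[0.04,-0.03,0.04], [-0.05,0.03,-0.07], [0.01,-0.01,0.02]]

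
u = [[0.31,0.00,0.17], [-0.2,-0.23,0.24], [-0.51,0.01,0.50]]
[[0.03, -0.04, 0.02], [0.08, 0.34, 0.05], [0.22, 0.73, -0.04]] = u@ [[-0.1, -0.59, 0.08], [0.07, -0.07, -0.29], [0.33, 0.85, -0.0]]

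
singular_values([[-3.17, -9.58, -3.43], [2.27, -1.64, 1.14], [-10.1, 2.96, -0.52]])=[10.99, 10.56, 1.21]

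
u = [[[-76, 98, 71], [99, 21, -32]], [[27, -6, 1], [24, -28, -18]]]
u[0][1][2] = -32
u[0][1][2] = -32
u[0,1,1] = 21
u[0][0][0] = -76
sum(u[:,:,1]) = 85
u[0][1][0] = 99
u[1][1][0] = 24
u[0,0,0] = -76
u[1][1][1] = -28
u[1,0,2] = 1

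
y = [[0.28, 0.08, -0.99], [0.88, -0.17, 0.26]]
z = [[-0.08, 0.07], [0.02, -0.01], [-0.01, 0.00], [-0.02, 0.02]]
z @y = [[0.04, -0.02, 0.1], [-0.0, 0.0, -0.02], [-0.0, -0.0, 0.01], [0.01, -0.0, 0.02]]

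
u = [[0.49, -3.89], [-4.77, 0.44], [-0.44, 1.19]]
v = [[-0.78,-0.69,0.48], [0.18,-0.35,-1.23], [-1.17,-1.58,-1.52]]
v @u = [[2.70, 3.3], [2.3, -2.32], [7.63, 2.05]]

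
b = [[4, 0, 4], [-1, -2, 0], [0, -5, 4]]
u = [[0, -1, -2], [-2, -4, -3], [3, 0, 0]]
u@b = [[1, 12, -8], [-4, 23, -20], [12, 0, 12]]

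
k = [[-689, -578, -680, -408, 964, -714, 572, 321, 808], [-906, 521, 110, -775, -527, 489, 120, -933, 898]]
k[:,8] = [808, 898]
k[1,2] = 110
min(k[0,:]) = -714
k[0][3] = -408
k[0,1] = -578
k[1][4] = -527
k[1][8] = 898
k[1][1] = 521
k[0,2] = -680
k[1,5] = 489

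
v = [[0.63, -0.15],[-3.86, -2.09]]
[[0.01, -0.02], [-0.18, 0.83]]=v @ [[0.02,-0.09],[0.05,-0.23]]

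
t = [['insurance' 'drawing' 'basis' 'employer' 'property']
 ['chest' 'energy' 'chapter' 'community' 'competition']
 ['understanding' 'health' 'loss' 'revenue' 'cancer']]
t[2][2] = 'loss'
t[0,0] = 'insurance'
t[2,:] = ['understanding', 'health', 'loss', 'revenue', 'cancer']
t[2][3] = 'revenue'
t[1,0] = 'chest'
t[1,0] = 'chest'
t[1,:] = ['chest', 'energy', 'chapter', 'community', 'competition']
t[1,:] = ['chest', 'energy', 'chapter', 'community', 'competition']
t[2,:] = ['understanding', 'health', 'loss', 'revenue', 'cancer']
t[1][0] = 'chest'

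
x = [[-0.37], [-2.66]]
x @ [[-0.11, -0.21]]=[[0.04, 0.08], [0.29, 0.56]]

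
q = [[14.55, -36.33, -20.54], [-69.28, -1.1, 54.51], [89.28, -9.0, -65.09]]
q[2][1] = -9.0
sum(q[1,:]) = -15.869999999999997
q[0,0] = 14.55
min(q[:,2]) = -65.09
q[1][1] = -1.1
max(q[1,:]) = 54.51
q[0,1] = -36.33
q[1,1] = -1.1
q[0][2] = -20.54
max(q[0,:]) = 14.55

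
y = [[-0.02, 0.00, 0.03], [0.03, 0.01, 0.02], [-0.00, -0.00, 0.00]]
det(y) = 0.000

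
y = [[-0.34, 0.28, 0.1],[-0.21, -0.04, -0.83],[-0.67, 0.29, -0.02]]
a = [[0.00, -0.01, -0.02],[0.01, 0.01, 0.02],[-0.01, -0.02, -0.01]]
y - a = [[-0.34, 0.29, 0.12], [-0.22, -0.05, -0.85], [-0.66, 0.31, -0.01]]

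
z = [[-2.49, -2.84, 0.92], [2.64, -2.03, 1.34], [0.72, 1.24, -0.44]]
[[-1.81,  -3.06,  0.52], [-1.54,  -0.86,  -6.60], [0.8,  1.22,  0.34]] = z @ [[0.01, 0.38, -1.46], [0.49, 0.58, 0.85], [-0.43, -0.51, -0.76]]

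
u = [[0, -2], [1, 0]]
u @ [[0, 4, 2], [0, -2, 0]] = [[0, 4, 0], [0, 4, 2]]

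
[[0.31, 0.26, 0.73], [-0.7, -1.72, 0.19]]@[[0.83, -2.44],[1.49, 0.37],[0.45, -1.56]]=[[0.97, -1.80], [-3.06, 0.78]]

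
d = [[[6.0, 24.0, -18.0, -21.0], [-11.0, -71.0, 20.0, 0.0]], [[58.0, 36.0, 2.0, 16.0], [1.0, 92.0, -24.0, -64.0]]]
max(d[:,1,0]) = 1.0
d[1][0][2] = 2.0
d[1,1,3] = -64.0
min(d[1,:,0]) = 1.0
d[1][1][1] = 92.0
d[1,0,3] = 16.0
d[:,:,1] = [[24.0, -71.0], [36.0, 92.0]]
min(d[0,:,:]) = -71.0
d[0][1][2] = 20.0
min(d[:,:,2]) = -24.0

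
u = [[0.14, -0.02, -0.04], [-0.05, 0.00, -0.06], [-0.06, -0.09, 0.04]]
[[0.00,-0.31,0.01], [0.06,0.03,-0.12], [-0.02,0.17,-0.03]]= u @ [[-0.23, -1.92, 0.59],[-0.02, -0.12, 0.57],[-0.84, 1.06, 1.50]]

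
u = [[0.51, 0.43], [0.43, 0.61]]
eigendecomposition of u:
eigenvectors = [[-0.75, -0.67], [0.67, -0.75]]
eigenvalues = [0.13, 0.99]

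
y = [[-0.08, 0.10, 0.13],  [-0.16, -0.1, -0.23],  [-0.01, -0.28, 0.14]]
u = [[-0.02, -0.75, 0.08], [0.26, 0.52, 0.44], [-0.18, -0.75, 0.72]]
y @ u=[[0.0, 0.01, 0.13],[0.02, 0.24, -0.22],[-0.1, -0.24, -0.02]]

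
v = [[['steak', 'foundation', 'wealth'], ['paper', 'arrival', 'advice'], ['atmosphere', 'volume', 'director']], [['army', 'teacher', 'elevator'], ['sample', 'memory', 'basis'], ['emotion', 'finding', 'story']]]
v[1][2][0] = 'emotion'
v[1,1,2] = 'basis'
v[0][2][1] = 'volume'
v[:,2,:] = [['atmosphere', 'volume', 'director'], ['emotion', 'finding', 'story']]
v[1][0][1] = 'teacher'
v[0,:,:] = [['steak', 'foundation', 'wealth'], ['paper', 'arrival', 'advice'], ['atmosphere', 'volume', 'director']]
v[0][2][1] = 'volume'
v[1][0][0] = 'army'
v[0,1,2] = 'advice'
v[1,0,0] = 'army'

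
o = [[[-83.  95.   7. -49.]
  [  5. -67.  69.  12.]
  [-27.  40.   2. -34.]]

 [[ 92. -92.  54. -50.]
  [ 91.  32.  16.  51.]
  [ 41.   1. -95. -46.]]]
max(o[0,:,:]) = 95.0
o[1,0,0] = 92.0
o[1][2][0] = 41.0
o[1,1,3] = 51.0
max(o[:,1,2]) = 69.0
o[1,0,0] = 92.0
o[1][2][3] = -46.0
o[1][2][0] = 41.0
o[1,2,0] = 41.0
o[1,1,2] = 16.0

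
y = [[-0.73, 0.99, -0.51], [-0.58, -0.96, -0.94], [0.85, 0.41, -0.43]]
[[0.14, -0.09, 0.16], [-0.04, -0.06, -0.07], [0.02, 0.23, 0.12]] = y @ [[-0.04, 0.22, 0.03], [0.1, 0.02, 0.14], [-0.03, -0.09, -0.09]]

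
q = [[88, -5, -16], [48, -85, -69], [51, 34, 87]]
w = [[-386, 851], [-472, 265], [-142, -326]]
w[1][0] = -472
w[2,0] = -142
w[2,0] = -142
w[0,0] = -386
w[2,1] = -326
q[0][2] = -16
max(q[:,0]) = 88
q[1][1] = -85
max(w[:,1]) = 851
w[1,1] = 265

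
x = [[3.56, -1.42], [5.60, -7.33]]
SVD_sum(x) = [[2.26, -2.57], [6.08, -6.90]] + [[1.30,  1.15], [-0.48,  -0.43]]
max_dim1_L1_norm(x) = 12.93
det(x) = -18.14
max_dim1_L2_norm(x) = 9.22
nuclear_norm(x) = 11.66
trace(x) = -3.77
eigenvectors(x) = [[0.87, 0.14], [0.48, 0.99]]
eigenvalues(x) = [2.77, -6.54]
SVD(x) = [[-0.35,-0.94], [-0.94,0.35]] @ diag([9.81646859767226, 1.848200278896846]) @ [[-0.66, 0.75], [-0.75, -0.66]]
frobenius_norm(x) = 9.99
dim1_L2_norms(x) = [3.83, 9.22]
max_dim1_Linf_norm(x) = 7.33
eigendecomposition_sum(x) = [[3.01, -0.42], [1.67, -0.23]] + [[0.55, -1.00], [3.93, -7.10]]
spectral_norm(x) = 9.82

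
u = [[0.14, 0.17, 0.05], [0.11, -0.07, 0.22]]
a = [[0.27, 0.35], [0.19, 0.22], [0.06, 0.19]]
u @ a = [[0.07, 0.1], [0.03, 0.06]]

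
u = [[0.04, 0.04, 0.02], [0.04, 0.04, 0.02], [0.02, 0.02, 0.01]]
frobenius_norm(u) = 0.09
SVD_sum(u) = [[0.04, 0.04, 0.02], [0.04, 0.04, 0.02], [0.02, 0.02, 0.01]] + [[-0.0, 0.0, 0.0], [0.00, -0.0, -0.0], [0.0, -0.00, -0.0]] + [[0.00, -0.0, 0.00],[0.0, 0.0, -0.0],[0.0, -0.0, 0.0]]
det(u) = 0.00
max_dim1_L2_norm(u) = 0.06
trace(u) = 0.09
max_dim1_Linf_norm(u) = 0.04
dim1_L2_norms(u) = [0.06, 0.06, 0.03]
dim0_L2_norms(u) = [0.06, 0.06, 0.03]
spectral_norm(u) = 0.09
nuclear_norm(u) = 0.09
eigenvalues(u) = [0.09, 0.0, 0.0]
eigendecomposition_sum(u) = [[0.04,0.04,0.02], [0.04,0.04,0.02], [0.02,0.02,0.01]] + [[0.00, 0.00, -0.00], [0.00, 0.00, -0.00], [-0.00, -0.0, 0.00]] + [[0.00, -0.00, -0.0], [-0.00, 0.0, 0.00], [-0.00, 0.00, 0.0]]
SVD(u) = [[-0.67, 0.75, 0.00],[-0.67, -0.6, -0.45],[-0.33, -0.30, 0.89]] @ diag([0.09, 3.0068540250264657e-18, 2.6113567849640898e-51]) @ [[-0.67, -0.67, -0.33], [-0.75, 0.60, 0.30], [0.0, -0.45, 0.89]]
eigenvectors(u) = [[-0.67, -0.00, 0.73], [-0.67, -0.45, -0.67], [-0.33, 0.89, -0.13]]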